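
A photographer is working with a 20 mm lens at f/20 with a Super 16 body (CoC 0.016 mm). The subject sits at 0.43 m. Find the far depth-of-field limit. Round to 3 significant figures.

Hyperfocal distance H = f²/(N·c) + f = 20²/(20 × 0.016) + 20 = 400/0.32 + 20 ≈ 1270.0 mm ≈ 1.270 m.
Far limit Df = s·(H − f)/(H − s) = 430 × (1270.0 − 20) / (1270.0 − 430) = 430 × 1250.0 / 840.0 ≈ 639.88 mm ≈ 0.640 m.

0.640 m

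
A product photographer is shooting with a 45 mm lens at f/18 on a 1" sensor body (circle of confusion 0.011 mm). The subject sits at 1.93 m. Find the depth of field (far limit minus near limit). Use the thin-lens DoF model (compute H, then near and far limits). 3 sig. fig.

0.736 m

Hyperfocal distance H = f²/(N·c) + f = 45²/(18 × 0.011) + 45 = 2025/0.198 + 45 ≈ 10272.3 mm ≈ 10.27 m.
Near limit Dn = s·(H − f)/(H + s − 2f) = 1930 × (10272.3 − 45) / (10272.3 + 1930 − 2 × 45) = 1930 × 10227.3 / 12112.3 ≈ 1629.64 mm.
Far limit Df = s·(H − f)/(H − s) = 1930 × (10272.3 − 45) / (10272.3 − 1930) = 1930 × 10227.3 / 8342.3 ≈ 2366.10 mm.
Depth of field = Df − Dn = 2366.10 − 1629.64 ≈ 736.46 mm ≈ 0.736 m.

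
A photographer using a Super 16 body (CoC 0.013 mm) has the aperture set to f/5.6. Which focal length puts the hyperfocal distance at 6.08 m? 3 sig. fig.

From H = f²/(N·c) + f, with f ≪ H: f ≈ √(H·N·c) = √(6080 × 5.6 × 0.013) = √442.62 ≈ 21.04 mm.
The +f correction barely moves this — solving exactly, f² + N·c·f − N·c·H = 0 ⇒ f = (−N·c + √((N·c)² + 4·N·c·H))/2 = (−0.0728 + √1770.5)/2 ≈ 21.002 mm, so f ≈ 21.0 mm.

21.0 mm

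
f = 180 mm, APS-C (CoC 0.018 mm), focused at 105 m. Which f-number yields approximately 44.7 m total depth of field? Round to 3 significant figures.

Write h = H − f = f²/(N·c). The thin-lens limits are Dn = s·h/(h + (s−f)) and Df = s·h/(h − (s−f)), so DoF = Df − Dn = 2·s·(s−f)·h / (h² − (s−f)²).
That is a quadratic in h: DoF·h² − 2·s·(s−f)·h − DoF·(s−f)² = 0 ⇒ h = (s−f)·(s + √(s² + DoF²)) / DoF = 104820 × (105000 + √(105000² + 44700²)) / 44700 = 104820 × (105000 + 114119) / 44700 ≈ 513826 mm.
Then N = f²/(c·h) = 180² / (0.018 × 513826) = 32400 / 9248.9 ≈ 3.50.

f/3.50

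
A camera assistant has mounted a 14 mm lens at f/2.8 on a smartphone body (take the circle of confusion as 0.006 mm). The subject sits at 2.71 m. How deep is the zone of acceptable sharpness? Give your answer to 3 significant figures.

1.32 m

Hyperfocal distance H = f²/(N·c) + f = 14²/(2.8 × 0.006) + 14 = 196/0.0168 + 14 ≈ 11680.7 mm ≈ 11.68 m.
Near limit Dn = s·(H − f)/(H + s − 2f) = 2710 × (11680.7 − 14) / (11680.7 + 2710 − 2 × 14) = 2710 × 11666.7 / 14362.7 ≈ 2201.3 mm.
Far limit Df = s·(H − f)/(H − s) = 2710 × (11680.7 − 14) / (11680.7 − 2710) = 2710 × 11666.7 / 8970.7 ≈ 3524.5 mm.
Depth of field = Df − Dn = 3524.5 − 2201.3 ≈ 1323.2 mm ≈ 1.32 m.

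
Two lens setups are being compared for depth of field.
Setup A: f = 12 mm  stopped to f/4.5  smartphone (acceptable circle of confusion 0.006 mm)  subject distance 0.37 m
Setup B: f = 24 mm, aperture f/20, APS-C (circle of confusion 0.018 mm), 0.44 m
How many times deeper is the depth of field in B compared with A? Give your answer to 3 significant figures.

4.92

Setup A: H = 12²/(4.5×0.006) + 12 ≈ 5345.3 mm; DoF = Df − Dn = 396.623 − 346.726 ≈ 49.897 mm.
Setup B: H = 24²/(20×0.018) + 24 ≈ 1624.0 mm; DoF = Df − Dn = 594.59 − 349.21 ≈ 245.38 mm.
Ratio = 245.38 / 49.897 ≈ 4.92.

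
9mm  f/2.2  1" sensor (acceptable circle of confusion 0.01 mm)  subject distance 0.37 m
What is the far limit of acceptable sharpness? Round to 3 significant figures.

Hyperfocal distance H = f²/(N·c) + f = 9²/(2.2 × 0.01) + 9 = 81/0.022 + 9 ≈ 3690.8 mm ≈ 3.691 m.
Far limit Df = s·(H − f)/(H − s) = 370 × (3690.8 − 9) / (3690.8 − 370) = 370 × 3681.8 / 3320.8 ≈ 410.22 mm.

410 mm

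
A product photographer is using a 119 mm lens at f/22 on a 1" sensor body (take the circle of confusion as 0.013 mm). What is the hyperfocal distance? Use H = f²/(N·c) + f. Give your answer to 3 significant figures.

Hyperfocal distance H = f²/(N·c) + f = 119²/(22 × 0.013) + 119 = 14161/0.286 + 119 ≈ 49633.0 mm ≈ 49.6 m.

49.6 m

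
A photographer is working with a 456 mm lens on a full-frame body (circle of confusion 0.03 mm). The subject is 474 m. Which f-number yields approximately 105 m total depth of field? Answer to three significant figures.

f/1.60

Write h = H − f = f²/(N·c). The thin-lens limits are Dn = s·h/(h + (s−f)) and Df = s·h/(h − (s−f)), so DoF = Df − Dn = 2·s·(s−f)·h / (h² − (s−f)²).
That is a quadratic in h: DoF·h² − 2·s·(s−f)·h − DoF·(s−f)² = 0 ⇒ h = (s−f)·(s + √(s² + DoF²)) / DoF = 473544 × (474000 + √(474000² + 105000²)) / 105000 = 473544 × (474000 + 485490) / 105000 ≈ 4327247 mm.
Then N = f²/(c·h) = 456² / (0.03 × 4327247) = 207936 / 129817 ≈ 1.60.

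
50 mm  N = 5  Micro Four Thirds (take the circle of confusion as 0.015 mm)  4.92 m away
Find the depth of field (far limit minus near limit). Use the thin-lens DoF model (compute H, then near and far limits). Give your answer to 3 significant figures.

Hyperfocal distance H = f²/(N·c) + f = 50²/(5 × 0.015) + 50 = 2500/0.075 + 50 ≈ 33383.3 mm ≈ 33.38 m.
Near limit Dn = s·(H − f)/(H + s − 2f) = 4920 × (33383.3 − 50) / (33383.3 + 4920 − 2 × 50) = 4920 × 33333.3 / 38203.3 ≈ 4292.8 mm.
Far limit Df = s·(H − f)/(H − s) = 4920 × (33383.3 − 50) / (33383.3 − 4920) = 4920 × 33333.3 / 28463.3 ≈ 5761.8 mm.
Depth of field = Df − Dn = 5761.8 − 4292.8 ≈ 1469.0 mm ≈ 1.47 m.

1.47 m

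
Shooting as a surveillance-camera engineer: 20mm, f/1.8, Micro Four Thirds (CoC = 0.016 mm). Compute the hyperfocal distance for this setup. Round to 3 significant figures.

Hyperfocal distance H = f²/(N·c) + f = 20²/(1.8 × 0.016) + 20 = 400/0.0288 + 20 ≈ 13908.9 mm ≈ 13.9 m.

13.9 m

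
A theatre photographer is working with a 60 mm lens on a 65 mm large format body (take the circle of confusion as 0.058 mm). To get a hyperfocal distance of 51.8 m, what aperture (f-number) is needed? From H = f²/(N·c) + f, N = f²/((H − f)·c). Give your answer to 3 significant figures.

f/1.20

Rearrange H = f²/(N·c) + f for N: N = f² / ((H − f)·c).
N = 60² / ((51800 − 60) × 0.058) = 3600 / 3001 ≈ 1.20.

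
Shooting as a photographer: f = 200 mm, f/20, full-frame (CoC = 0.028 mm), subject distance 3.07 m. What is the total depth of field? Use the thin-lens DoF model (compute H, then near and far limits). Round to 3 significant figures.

Hyperfocal distance H = f²/(N·c) + f = 200²/(20 × 0.028) + 200 = 40000/0.56 + 200 ≈ 71628.6 mm ≈ 71.63 m.
Near limit Dn = s·(H − f)/(H + s − 2f) = 3070 × (71628.6 − 200) / (71628.6 + 3070 − 2 × 200) = 3070 × 71428.6 / 74298.6 ≈ 2951.41 mm.
Far limit Df = s·(H − f)/(H − s) = 3070 × (71628.6 − 200) / (71628.6 − 3070) = 3070 × 71428.6 / 68558.6 ≈ 3198.52 mm.
Depth of field = Df − Dn = 3198.52 − 2951.41 ≈ 247.11 mm.

247 mm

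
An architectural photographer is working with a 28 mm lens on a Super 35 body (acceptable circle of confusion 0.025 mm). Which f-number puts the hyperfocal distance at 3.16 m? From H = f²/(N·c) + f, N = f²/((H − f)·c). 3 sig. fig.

f/10

Rearrange H = f²/(N·c) + f for N: N = f² / ((H − f)·c).
N = 28² / ((3160 − 28) × 0.025) = 784 / 78.30 ≈ 10.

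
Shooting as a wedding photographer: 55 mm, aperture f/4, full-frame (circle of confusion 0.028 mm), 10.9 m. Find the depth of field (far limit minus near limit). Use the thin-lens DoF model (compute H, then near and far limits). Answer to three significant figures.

10.4 m

Hyperfocal distance H = f²/(N·c) + f = 55²/(4 × 0.028) + 55 = 3025/0.112 + 55 ≈ 27063.9 mm ≈ 27.06 m.
Near limit Dn = s·(H − f)/(H + s − 2f) = 10900 × (27063.9 − 55) / (27063.9 + 10900 − 2 × 55) = 10900 × 27008.9 / 37853.9 ≈ 7777 mm.
Far limit Df = s·(H − f)/(H − s) = 10900 × (27063.9 − 55) / (27063.9 − 10900) = 10900 × 27008.9 / 16163.9 ≈ 18213 mm.
Depth of field = Df − Dn = 18213 − 7777 ≈ 10436 mm ≈ 10.4 m.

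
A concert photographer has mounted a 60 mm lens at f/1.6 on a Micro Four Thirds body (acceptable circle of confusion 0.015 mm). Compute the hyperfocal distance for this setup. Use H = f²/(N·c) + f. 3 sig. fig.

Hyperfocal distance H = f²/(N·c) + f = 60²/(1.6 × 0.015) + 60 = 3600/0.024 + 60 ≈ 150060.0 mm ≈ 150 m.

150 m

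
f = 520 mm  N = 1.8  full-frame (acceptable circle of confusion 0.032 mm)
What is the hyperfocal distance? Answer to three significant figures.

Hyperfocal distance H = f²/(N·c) + f = 520²/(1.8 × 0.032) + 520 = 270400/0.0576 + 520 ≈ 4694964.4 mm ≈ 4690 m.

4690 m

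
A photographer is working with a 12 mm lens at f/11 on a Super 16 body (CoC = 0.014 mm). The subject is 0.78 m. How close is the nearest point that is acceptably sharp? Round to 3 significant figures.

Hyperfocal distance H = f²/(N·c) + f = 12²/(11 × 0.014) + 12 = 144/0.154 + 12 ≈ 947.1 mm ≈ 0.947 m.
Near limit Dn = s·(H − f)/(H + s − 2f) = 780 × (947.1 − 12) / (947.1 + 780 − 2 × 12) = 780 × 935.1 / 1703.1 ≈ 428.26 mm.

428 mm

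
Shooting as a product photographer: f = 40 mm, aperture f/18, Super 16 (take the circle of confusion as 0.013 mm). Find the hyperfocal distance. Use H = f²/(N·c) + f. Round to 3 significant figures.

6.88 m

Hyperfocal distance H = f²/(N·c) + f = 40²/(18 × 0.013) + 40 = 1600/0.234 + 40 ≈ 6877.6 mm ≈ 6.88 m.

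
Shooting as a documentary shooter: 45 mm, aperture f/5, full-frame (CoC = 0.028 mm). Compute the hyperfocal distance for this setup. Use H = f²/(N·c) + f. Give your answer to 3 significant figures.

Hyperfocal distance H = f²/(N·c) + f = 45²/(5 × 0.028) + 45 = 2025/0.14 + 45 ≈ 14509.3 mm ≈ 14.5 m.

14.5 m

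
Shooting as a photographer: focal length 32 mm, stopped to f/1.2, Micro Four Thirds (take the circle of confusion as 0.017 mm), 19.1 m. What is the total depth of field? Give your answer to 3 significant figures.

Hyperfocal distance H = f²/(N·c) + f = 32²/(1.2 × 0.017) + 32 = 1024/0.0204 + 32 ≈ 50228.1 mm ≈ 50.23 m.
Near limit Dn = s·(H − f)/(H + s − 2f) = 19100 × (50228.1 − 32) / (50228.1 + 19100 − 2 × 32) = 19100 × 50196.1 / 69264.1 ≈ 13842 mm.
Far limit Df = s·(H − f)/(H − s) = 19100 × (50228.1 − 32) / (50228.1 − 19100) = 19100 × 50196.1 / 31128.1 ≈ 30800 mm.
Depth of field = Df − Dn = 30800 − 13842 ≈ 16958 mm ≈ 17.0 m.

17.0 m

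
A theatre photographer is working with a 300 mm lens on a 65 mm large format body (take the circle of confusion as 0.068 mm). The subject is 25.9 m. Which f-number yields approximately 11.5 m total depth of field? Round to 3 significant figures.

f/11

Write h = H − f = f²/(N·c). The thin-lens limits are Dn = s·h/(h + (s−f)) and Df = s·h/(h − (s−f)), so DoF = Df − Dn = 2·s·(s−f)·h / (h² − (s−f)²).
That is a quadratic in h: DoF·h² − 2·s·(s−f)·h − DoF·(s−f)² = 0 ⇒ h = (s−f)·(s + √(s² + DoF²)) / DoF = 25600 × (25900 + √(25900² + 11500²)) / 11500 = 25600 × (25900 + 28338.3) / 11500 ≈ 120739 mm.
Then N = f²/(c·h) = 300² / (0.068 × 120739) = 90000 / 8210.3 ≈ 11.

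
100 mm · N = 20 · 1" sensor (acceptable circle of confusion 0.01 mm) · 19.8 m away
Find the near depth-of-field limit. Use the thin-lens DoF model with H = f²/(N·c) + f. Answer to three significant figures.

Hyperfocal distance H = f²/(N·c) + f = 100²/(20 × 0.01) + 100 = 10000/0.2 + 100 ≈ 50100.0 mm ≈ 50.10 m.
Near limit Dn = s·(H − f)/(H + s − 2f) = 19800 × (50100.0 − 100) / (50100.0 + 19800 − 2 × 100) = 19800 × 50000.0 / 69700.0 ≈ 14204 mm ≈ 14.2 m.

14.2 m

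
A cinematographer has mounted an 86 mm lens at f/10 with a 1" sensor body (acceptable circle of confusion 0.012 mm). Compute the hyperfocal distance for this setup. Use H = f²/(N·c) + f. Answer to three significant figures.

Hyperfocal distance H = f²/(N·c) + f = 86²/(10 × 0.012) + 86 = 7396/0.12 + 86 ≈ 61719.3 mm ≈ 61.7 m.

61.7 m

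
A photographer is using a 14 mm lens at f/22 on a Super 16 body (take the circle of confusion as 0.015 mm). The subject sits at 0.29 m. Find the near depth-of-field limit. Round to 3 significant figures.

Hyperfocal distance H = f²/(N·c) + f = 14²/(22 × 0.015) + 14 = 196/0.33 + 14 ≈ 607.9 mm ≈ 0.608 m.
Near limit Dn = s·(H − f)/(H + s − 2f) = 290 × (607.9 − 14) / (607.9 + 290 − 2 × 14) = 290 × 593.9 / 869.9 ≈ 197.99 mm.

198 mm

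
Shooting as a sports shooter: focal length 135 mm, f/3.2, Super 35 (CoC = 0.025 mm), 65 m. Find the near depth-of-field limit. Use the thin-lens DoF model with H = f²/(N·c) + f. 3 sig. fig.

Hyperfocal distance H = f²/(N·c) + f = 135²/(3.2 × 0.025) + 135 = 18225/0.08 + 135 ≈ 227947.5 mm ≈ 227.9 m.
Near limit Dn = s·(H − f)/(H + s − 2f) = 65000 × (227947.5 − 135) / (227947.5 + 65000 − 2 × 135) = 65000 × 227812.5 / 292677.5 ≈ 50594 mm ≈ 50.6 m.

50.6 m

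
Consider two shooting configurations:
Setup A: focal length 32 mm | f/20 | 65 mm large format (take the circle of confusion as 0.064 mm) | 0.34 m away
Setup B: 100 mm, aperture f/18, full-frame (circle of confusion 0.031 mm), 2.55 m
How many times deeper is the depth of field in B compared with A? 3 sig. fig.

Setup A: H = 32²/(20×0.064) + 32 ≈ 832.0 mm; DoF = Df − Dn = 552.85 − 245.49 ≈ 307.36 mm.
Setup B: H = 100²/(18×0.031) + 100 ≈ 18021.1 mm; DoF = Df − Dn = 2953.82 − 2243.32 ≈ 710.50 mm.
Ratio = 710.50 / 307.36 ≈ 2.31.

2.31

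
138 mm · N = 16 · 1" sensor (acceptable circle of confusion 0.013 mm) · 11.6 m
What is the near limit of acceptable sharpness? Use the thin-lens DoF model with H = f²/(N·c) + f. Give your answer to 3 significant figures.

Hyperfocal distance H = f²/(N·c) + f = 138²/(16 × 0.013) + 138 = 19044/0.208 + 138 ≈ 91695.7 mm ≈ 91.70 m.
Near limit Dn = s·(H − f)/(H + s − 2f) = 11600 × (91695.7 − 138) / (91695.7 + 11600 − 2 × 138) = 11600 × 91557.7 / 103019.7 ≈ 10309 mm ≈ 10.3 m.

10.3 m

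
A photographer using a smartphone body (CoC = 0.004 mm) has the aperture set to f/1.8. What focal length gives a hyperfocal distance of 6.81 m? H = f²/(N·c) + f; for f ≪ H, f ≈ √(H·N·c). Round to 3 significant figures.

7.00 mm

From H = f²/(N·c) + f, with f ≪ H: f ≈ √(H·N·c) = √(6810 × 1.8 × 0.004) = √49.032 ≈ 7.002 mm.
The +f correction barely moves this — solving exactly, f² + N·c·f − N·c·H = 0 ⇒ f = (−N·c + √((N·c)² + 4·N·c·H))/2 = (−0.0072 + √196.13)/2 ≈ 6.9987 mm, so f ≈ 7.00 mm.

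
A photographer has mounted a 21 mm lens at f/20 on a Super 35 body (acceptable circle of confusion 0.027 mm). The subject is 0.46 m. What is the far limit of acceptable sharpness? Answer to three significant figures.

Hyperfocal distance H = f²/(N·c) + f = 21²/(20 × 0.027) + 21 = 441/0.54 + 21 ≈ 837.7 mm ≈ 0.838 m.
Far limit Df = s·(H − f)/(H − s) = 460 × (837.7 − 21) / (837.7 − 460) = 460 × 816.7 / 377.7 ≈ 994.70 mm ≈ 0.995 m.

0.995 m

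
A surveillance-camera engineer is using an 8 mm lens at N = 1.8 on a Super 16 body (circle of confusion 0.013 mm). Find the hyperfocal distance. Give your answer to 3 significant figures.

Hyperfocal distance H = f²/(N·c) + f = 8²/(1.8 × 0.013) + 8 = 64/0.0234 + 8 ≈ 2743.0 mm ≈ 2.74 m.

2.74 m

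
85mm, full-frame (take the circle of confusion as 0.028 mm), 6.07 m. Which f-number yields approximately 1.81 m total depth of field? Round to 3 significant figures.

f/6.29

Write h = H − f = f²/(N·c). The thin-lens limits are Dn = s·h/(h + (s−f)) and Df = s·h/(h − (s−f)), so DoF = Df − Dn = 2·s·(s−f)·h / (h² − (s−f)²).
That is a quadratic in h: DoF·h² − 2·s·(s−f)·h − DoF·(s−f)² = 0 ⇒ h = (s−f)·(s + √(s² + DoF²)) / DoF = 5985 × (6070 + √(6070² + 1810²)) / 1810 = 5985 × (6070 + 6334.11) / 1810 ≈ 41016 mm.
Then N = f²/(c·h) = 85² / (0.028 × 41016) = 7225 / 1148.4 ≈ 6.29.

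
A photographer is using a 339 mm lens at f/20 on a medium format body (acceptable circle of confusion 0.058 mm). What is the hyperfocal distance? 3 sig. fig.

99.4 m

Hyperfocal distance H = f²/(N·c) + f = 339²/(20 × 0.058) + 339 = 114921/1.16 + 339 ≈ 99408.8 mm ≈ 99.4 m.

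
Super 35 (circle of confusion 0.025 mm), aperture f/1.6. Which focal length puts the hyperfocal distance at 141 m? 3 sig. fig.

75.1 mm

From H = f²/(N·c) + f, with f ≪ H: f ≈ √(H·N·c) = √(141000 × 1.6 × 0.025) = √5640.0 ≈ 75.10 mm.
The +f correction barely moves this — solving exactly, f² + N·c·f − N·c·H = 0 ⇒ f = (−N·c + √((N·c)² + 4·N·c·H))/2 = (−0.04 + √22560)/2 ≈ 75.080 mm, so f ≈ 75.1 mm.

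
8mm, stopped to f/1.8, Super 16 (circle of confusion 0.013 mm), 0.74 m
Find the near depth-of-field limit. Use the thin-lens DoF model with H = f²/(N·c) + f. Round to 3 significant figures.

Hyperfocal distance H = f²/(N·c) + f = 8²/(1.8 × 0.013) + 8 = 64/0.0234 + 8 ≈ 2743.0 mm ≈ 2.743 m.
Near limit Dn = s·(H − f)/(H + s − 2f) = 740 × (2743.0 − 8) / (2743.0 + 740 − 2 × 8) = 740 × 2735.0 / 3467.0 ≈ 583.76 mm ≈ 0.584 m.

0.584 m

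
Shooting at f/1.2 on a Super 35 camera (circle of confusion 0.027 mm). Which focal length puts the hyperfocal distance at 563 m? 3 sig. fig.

135 mm

From H = f²/(N·c) + f, with f ≪ H: f ≈ √(H·N·c) = √(563000 × 1.2 × 0.027) = √18241 ≈ 135.1 mm.
The +f correction barely moves this — solving exactly, f² + N·c·f − N·c·H = 0 ⇒ f = (−N·c + √((N·c)² + 4·N·c·H))/2 = (−0.0324 + √72965)/2 ≈ 135.04 mm, so f ≈ 135 mm.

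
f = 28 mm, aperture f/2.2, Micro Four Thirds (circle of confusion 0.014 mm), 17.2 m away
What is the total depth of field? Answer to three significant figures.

Hyperfocal distance H = f²/(N·c) + f = 28²/(2.2 × 0.014) + 28 = 784/0.0308 + 28 ≈ 25482.5 mm ≈ 25.48 m.
Near limit Dn = s·(H − f)/(H + s − 2f) = 17200 × (25482.5 − 28) / (25482.5 + 17200 − 2 × 28) = 17200 × 25454.5 / 42626.5 ≈ 10271 mm.
Far limit Df = s·(H − f)/(H − s) = 17200 × (25482.5 − 28) / (25482.5 − 17200) = 17200 × 25454.5 / 8282.5 ≈ 52860 mm.
Depth of field = Df − Dn = 52860 − 10271 ≈ 42589 mm ≈ 42.6 m.

42.6 m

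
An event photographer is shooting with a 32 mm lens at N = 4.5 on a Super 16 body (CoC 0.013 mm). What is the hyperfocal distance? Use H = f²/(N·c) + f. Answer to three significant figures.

17.5 m

Hyperfocal distance H = f²/(N·c) + f = 32²/(4.5 × 0.013) + 32 = 1024/0.0585 + 32 ≈ 17536.3 mm ≈ 17.5 m.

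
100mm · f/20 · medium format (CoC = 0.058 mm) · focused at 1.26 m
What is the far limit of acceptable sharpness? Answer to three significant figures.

Hyperfocal distance H = f²/(N·c) + f = 100²/(20 × 0.058) + 100 = 10000/1.16 + 100 ≈ 8720.7 mm ≈ 8.721 m.
Far limit Df = s·(H − f)/(H − s) = 1260 × (8720.7 − 100) / (8720.7 − 1260) = 1260 × 8620.7 / 7460.7 ≈ 1455.9 mm ≈ 1.46 m.

1.46 m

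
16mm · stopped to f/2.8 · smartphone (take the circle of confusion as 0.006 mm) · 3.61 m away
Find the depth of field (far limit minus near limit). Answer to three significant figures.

Hyperfocal distance H = f²/(N·c) + f = 16²/(2.8 × 0.006) + 16 = 256/0.0168 + 16 ≈ 15254.1 mm ≈ 15.25 m.
Near limit Dn = s·(H − f)/(H + s − 2f) = 3610 × (15254.1 − 16) / (15254.1 + 3610 − 2 × 16) = 3610 × 15238.1 / 18832.1 ≈ 2921.1 mm.
Far limit Df = s·(H − f)/(H − s) = 3610 × (15254.1 − 16) / (15254.1 − 3610) = 3610 × 15238.1 / 11644.1 ≈ 4724.2 mm.
Depth of field = Df − Dn = 4724.2 − 2921.1 ≈ 1803.1 mm ≈ 1.80 m.

1.80 m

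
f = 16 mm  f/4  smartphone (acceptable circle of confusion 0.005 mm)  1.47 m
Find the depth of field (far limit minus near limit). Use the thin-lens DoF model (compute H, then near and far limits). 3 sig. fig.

Hyperfocal distance H = f²/(N·c) + f = 16²/(4 × 0.005) + 16 = 256/0.02 + 16 ≈ 12816.0 mm ≈ 12.82 m.
Near limit Dn = s·(H − f)/(H + s − 2f) = 1470 × (12816.0 − 16) / (12816.0 + 1470 − 2 × 16) = 1470 × 12800.0 / 14254.0 ≈ 1320.05 mm.
Far limit Df = s·(H − f)/(H − s) = 1470 × (12816.0 − 16) / (12816.0 − 1470) = 1470 × 12800.0 / 11346.0 ≈ 1658.38 mm.
Depth of field = Df − Dn = 1658.38 − 1320.05 ≈ 338.33 mm.

338 mm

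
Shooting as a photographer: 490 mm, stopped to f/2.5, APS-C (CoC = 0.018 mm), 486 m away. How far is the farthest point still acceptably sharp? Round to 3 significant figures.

Hyperfocal distance H = f²/(N·c) + f = 490²/(2.5 × 0.018) + 490 = 240100/0.045 + 490 ≈ 5336045.6 mm ≈ 5336 m.
Far limit Df = s·(H − f)/(H − s) = 486000 × (5336045.6 − 490) / (5336045.6 − 486000) = 486000 × 5335555.6 / 4850045.6 ≈ 534651 mm ≈ 535 m.

535 m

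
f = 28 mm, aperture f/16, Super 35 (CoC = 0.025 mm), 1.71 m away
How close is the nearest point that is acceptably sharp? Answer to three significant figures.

0.920 m

Hyperfocal distance H = f²/(N·c) + f = 28²/(16 × 0.025) + 28 = 784/0.4 + 28 ≈ 1988.0 mm ≈ 1.988 m.
Near limit Dn = s·(H − f)/(H + s − 2f) = 1710 × (1988.0 − 28) / (1988.0 + 1710 − 2 × 28) = 1710 × 1960.0 / 3642.0 ≈ 920.26 mm ≈ 0.920 m.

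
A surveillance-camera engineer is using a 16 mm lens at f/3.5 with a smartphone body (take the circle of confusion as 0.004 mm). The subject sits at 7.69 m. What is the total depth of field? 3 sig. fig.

Hyperfocal distance H = f²/(N·c) + f = 16²/(3.5 × 0.004) + 16 = 256/0.014 + 16 ≈ 18301.7 mm ≈ 18.30 m.
Near limit Dn = s·(H − f)/(H + s − 2f) = 7690 × (18301.7 − 16) / (18301.7 + 7690 − 2 × 16) = 7690 × 18285.7 / 25959.7 ≈ 5416.7 mm.
Far limit Df = s·(H − f)/(H − s) = 7690 × (18301.7 − 16) / (18301.7 − 7690) = 7690 × 18285.7 / 10611.7 ≈ 13251.1 mm.
Depth of field = Df − Dn = 13251.1 − 5416.7 ≈ 7834.4 mm ≈ 7.83 m.

7.83 m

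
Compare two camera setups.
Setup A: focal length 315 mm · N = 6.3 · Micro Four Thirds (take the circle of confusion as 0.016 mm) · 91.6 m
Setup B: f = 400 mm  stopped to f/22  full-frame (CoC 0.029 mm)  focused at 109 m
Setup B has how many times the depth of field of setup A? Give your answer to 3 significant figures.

6.78

Setup A: H = 315²/(6.3×0.016) + 315 ≈ 984690.0 mm; DoF = Df − Dn = 100963 − 83826 ≈ 17137 mm.
Setup B: H = 400²/(22×0.029) + 400 ≈ 251183.7 mm; DoF = Df − Dn = 192254 − 76062 ≈ 116192 mm.
Ratio = 116192 / 17137 ≈ 6.78.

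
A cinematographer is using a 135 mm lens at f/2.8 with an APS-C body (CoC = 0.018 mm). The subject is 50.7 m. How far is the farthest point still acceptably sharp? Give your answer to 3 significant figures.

Hyperfocal distance H = f²/(N·c) + f = 135²/(2.8 × 0.018) + 135 = 18225/0.0504 + 135 ≈ 361742.1 mm ≈ 361.7 m.
Far limit Df = s·(H − f)/(H − s) = 50700 × (361742.1 − 135) / (361742.1 − 50700) = 50700 × 361607.1 / 311042.1 ≈ 58942 mm ≈ 58.9 m.

58.9 m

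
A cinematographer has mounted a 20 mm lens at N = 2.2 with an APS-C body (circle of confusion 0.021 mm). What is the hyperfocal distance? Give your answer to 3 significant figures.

8.68 m

Hyperfocal distance H = f²/(N·c) + f = 20²/(2.2 × 0.021) + 20 = 400/0.0462 + 20 ≈ 8678.0 mm ≈ 8.68 m.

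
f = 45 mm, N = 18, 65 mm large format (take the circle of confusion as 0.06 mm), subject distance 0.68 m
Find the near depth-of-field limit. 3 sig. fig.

0.508 m

Hyperfocal distance H = f²/(N·c) + f = 45²/(18 × 0.06) + 45 = 2025/1.08 + 45 ≈ 1920.0 mm ≈ 1.920 m.
Near limit Dn = s·(H − f)/(H + s − 2f) = 680 × (1920.0 − 45) / (1920.0 + 680 − 2 × 45) = 680 × 1875.0 / 2510.0 ≈ 507.97 mm ≈ 0.508 m.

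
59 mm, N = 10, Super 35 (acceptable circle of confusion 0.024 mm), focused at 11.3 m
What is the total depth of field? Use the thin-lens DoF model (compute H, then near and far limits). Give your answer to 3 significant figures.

43.9 m

Hyperfocal distance H = f²/(N·c) + f = 59²/(10 × 0.024) + 59 = 3481/0.24 + 59 ≈ 14563.2 mm ≈ 14.56 m.
Near limit Dn = s·(H − f)/(H + s − 2f) = 11300 × (14563.2 − 59) / (14563.2 + 11300 − 2 × 59) = 11300 × 14504.2 / 25745.2 ≈ 6366 mm.
Far limit Df = s·(H − f)/(H − s) = 11300 × (14563.2 − 59) / (14563.2 − 11300) = 11300 × 14504.2 / 3263.2 ≈ 50226 mm.
Depth of field = Df − Dn = 50226 − 6366 ≈ 43860 mm ≈ 43.9 m.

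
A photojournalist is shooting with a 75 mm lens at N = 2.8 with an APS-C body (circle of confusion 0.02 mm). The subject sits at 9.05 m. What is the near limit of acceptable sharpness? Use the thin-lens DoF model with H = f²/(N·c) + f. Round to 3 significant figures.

Hyperfocal distance H = f²/(N·c) + f = 75²/(2.8 × 0.02) + 75 = 5625/0.056 + 75 ≈ 100521.4 mm ≈ 100.5 m.
Near limit Dn = s·(H − f)/(H + s − 2f) = 9050 × (100521.4 − 75) / (100521.4 + 9050 − 2 × 75) = 9050 × 100446.4 / 109421.4 ≈ 8307.7 mm ≈ 8.31 m.

8.31 m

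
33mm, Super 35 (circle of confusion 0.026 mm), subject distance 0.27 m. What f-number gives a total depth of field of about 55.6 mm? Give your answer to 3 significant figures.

Write h = H − f = f²/(N·c). The thin-lens limits are Dn = s·h/(h + (s−f)) and Df = s·h/(h − (s−f)), so DoF = Df − Dn = 2·s·(s−f)·h / (h² − (s−f)²).
That is a quadratic in h: DoF·h² − 2·s·(s−f)·h − DoF·(s−f)² = 0 ⇒ h = (s−f)·(s + √(s² + DoF²)) / DoF = 237 × (270 + √(270² + 55.6²)) / 55.6 = 237 × (270 + 275.665) / 55.6 ≈ 2325.9 mm.
Then N = f²/(c·h) = 33² / (0.026 × 2325.9) = 1089 / 60.475 ≈ 18.

f/18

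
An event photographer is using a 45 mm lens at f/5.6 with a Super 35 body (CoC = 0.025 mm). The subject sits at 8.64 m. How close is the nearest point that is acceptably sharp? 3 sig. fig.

Hyperfocal distance H = f²/(N·c) + f = 45²/(5.6 × 0.025) + 45 = 2025/0.14 + 45 ≈ 14509.3 mm ≈ 14.51 m.
Near limit Dn = s·(H − f)/(H + s − 2f) = 8640 × (14509.3 − 45) / (14509.3 + 8640 − 2 × 45) = 8640 × 14464.3 / 23059.3 ≈ 5419.6 mm ≈ 5.42 m.

5.42 m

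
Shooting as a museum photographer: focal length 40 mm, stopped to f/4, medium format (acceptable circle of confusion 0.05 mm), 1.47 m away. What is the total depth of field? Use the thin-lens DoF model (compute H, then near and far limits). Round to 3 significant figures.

0.543 m

Hyperfocal distance H = f²/(N·c) + f = 40²/(4 × 0.05) + 40 = 1600/0.2 + 40 ≈ 8040.0 mm ≈ 8.040 m.
Near limit Dn = s·(H − f)/(H + s − 2f) = 1470 × (8040.0 − 40) / (8040.0 + 1470 − 2 × 40) = 1470 × 8000.0 / 9430.0 ≈ 1247.08 mm.
Far limit Df = s·(H − f)/(H − s) = 1470 × (8040.0 − 40) / (8040.0 − 1470) = 1470 × 8000.0 / 6570.0 ≈ 1789.95 mm.
Depth of field = Df − Dn = 1789.95 − 1247.08 ≈ 542.87 mm ≈ 0.543 m.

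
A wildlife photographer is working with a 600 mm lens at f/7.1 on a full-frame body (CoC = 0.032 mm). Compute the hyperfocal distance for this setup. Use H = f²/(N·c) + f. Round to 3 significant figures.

1590 m

Hyperfocal distance H = f²/(N·c) + f = 600²/(7.1 × 0.032) + 600 = 360000/0.2272 + 600 ≈ 1585107.0 mm ≈ 1590 m.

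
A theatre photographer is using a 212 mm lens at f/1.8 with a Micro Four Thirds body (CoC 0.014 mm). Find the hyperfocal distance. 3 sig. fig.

Hyperfocal distance H = f²/(N·c) + f = 212²/(1.8 × 0.014) + 212 = 44944/0.0252 + 212 ≈ 1783704.1 mm ≈ 1780 m.

1780 m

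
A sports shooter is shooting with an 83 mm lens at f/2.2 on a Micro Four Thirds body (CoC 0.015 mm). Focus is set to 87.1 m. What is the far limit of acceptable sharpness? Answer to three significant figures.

149 m

Hyperfocal distance H = f²/(N·c) + f = 83²/(2.2 × 0.015) + 83 = 6889/0.033 + 83 ≈ 208840.6 mm ≈ 208.8 m.
Far limit Df = s·(H − f)/(H − s) = 87100 × (208840.6 − 83) / (208840.6 − 87100) = 87100 × 208757.6 / 121740.6 ≈ 149357 mm ≈ 149 m.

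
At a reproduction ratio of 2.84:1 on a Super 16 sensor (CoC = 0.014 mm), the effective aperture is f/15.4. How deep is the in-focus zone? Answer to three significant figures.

At magnification m, DoF ≈ 2·N_eff·c/m² = 2 × 15.4 × 0.014 / 2.84² = 0.4312 / 8.066 ≈ 0.0535 mm.

0.0535 mm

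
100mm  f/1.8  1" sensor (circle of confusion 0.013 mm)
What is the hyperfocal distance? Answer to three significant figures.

427 m

Hyperfocal distance H = f²/(N·c) + f = 100²/(1.8 × 0.013) + 100 = 10000/0.0234 + 100 ≈ 427450.4 mm ≈ 427 m.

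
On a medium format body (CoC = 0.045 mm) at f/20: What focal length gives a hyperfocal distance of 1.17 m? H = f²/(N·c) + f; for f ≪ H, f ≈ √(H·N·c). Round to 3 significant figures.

32.0 mm

From H = f²/(N·c) + f, with f ≪ H: f ≈ √(H·N·c) = √(1170 × 20 × 0.045) = √1053.0 ≈ 32.45 mm.
Exact: f² + N·c·f − N·c·H = 0 ⇒ f = (−N·c + √((N·c)² + 4·N·c·H))/2 = (−0.9 + √4212.8)/2 ≈ 32.003 mm ≈ 32.0 mm.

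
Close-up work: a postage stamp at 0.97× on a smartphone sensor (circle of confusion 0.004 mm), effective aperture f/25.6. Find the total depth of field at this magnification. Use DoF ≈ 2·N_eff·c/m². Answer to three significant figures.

At magnification m, DoF ≈ 2·N_eff·c/m² = 2 × 25.6 × 0.004 / 0.97² = 0.2048 / 0.9409 ≈ 0.218 mm.

0.218 mm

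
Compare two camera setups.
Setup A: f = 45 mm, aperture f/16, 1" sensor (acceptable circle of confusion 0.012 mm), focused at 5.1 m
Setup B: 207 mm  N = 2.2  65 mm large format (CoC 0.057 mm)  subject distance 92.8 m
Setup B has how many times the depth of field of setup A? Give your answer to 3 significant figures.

8.55

Setup A: H = 45²/(16×0.012) + 45 ≈ 10591.9 mm; DoF = Df − Dn = 9794.3 − 3447.6 ≈ 6346.7 mm.
Setup B: H = 207²/(2.2×0.057) + 207 ≈ 341905.6 mm; DoF = Df − Dn = 127294 − 73015 ≈ 54279 mm.
Ratio = 54279 / 6346.7 ≈ 8.55.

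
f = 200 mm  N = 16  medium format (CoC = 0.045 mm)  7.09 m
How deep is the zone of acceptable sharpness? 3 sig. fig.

1.79 m

Hyperfocal distance H = f²/(N·c) + f = 200²/(16 × 0.045) + 200 = 40000/0.72 + 200 ≈ 55755.6 mm ≈ 55.76 m.
Near limit Dn = s·(H − f)/(H + s − 2f) = 7090 × (55755.6 − 200) / (55755.6 + 7090 − 2 × 200) = 7090 × 55555.6 / 62445.6 ≈ 6307.7 mm.
Far limit Df = s·(H − f)/(H − s) = 7090 × (55755.6 − 200) / (55755.6 − 7090) = 7090 × 55555.6 / 48665.6 ≈ 8093.8 mm.
Depth of field = Df − Dn = 8093.8 − 6307.7 ≈ 1786.1 mm ≈ 1.79 m.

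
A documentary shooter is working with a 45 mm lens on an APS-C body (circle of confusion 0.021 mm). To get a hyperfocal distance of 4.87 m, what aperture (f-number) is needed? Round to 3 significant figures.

f/20

Rearrange H = f²/(N·c) + f for N: N = f² / ((H − f)·c).
N = 45² / ((4870 − 45) × 0.021) = 2025 / 101.3 ≈ 20.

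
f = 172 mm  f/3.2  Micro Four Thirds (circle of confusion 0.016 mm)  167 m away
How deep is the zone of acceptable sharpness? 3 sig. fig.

Hyperfocal distance H = f²/(N·c) + f = 172²/(3.2 × 0.016) + 172 = 29584/0.0512 + 172 ≈ 577984.5 mm ≈ 578.0 m.
Near limit Dn = s·(H − f)/(H + s − 2f) = 167000 × (577984.5 − 172) / (577984.5 + 167000 − 2 × 172) = 167000 × 577812.5 / 744640.5 ≈ 129586 mm.
Far limit Df = s·(H − f)/(H − s) = 167000 × (577984.5 − 172) / (577984.5 − 167000) = 167000 × 577812.5 / 410984.5 ≈ 234789 mm.
Depth of field = Df − Dn = 234789 − 129586 ≈ 105203 mm ≈ 105 m.

105 m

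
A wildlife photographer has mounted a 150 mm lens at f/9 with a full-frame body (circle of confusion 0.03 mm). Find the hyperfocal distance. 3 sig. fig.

83.5 m

Hyperfocal distance H = f²/(N·c) + f = 150²/(9 × 0.03) + 150 = 22500/0.27 + 150 ≈ 83483.3 mm ≈ 83.5 m.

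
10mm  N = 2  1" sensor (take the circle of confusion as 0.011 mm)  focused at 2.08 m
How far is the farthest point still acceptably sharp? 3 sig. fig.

Hyperfocal distance H = f²/(N·c) + f = 10²/(2 × 0.011) + 10 = 100/0.022 + 10 ≈ 4555.5 mm ≈ 4.555 m.
Far limit Df = s·(H − f)/(H − s) = 2080 × (4555.5 − 10) / (4555.5 − 2080) = 2080 × 4545.5 / 2475.5 ≈ 3819.3 mm ≈ 3.82 m.

3.82 m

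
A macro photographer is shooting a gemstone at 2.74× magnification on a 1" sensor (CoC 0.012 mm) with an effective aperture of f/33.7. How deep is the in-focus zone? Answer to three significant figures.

0.108 mm

At magnification m, DoF ≈ 2·N_eff·c/m² = 2 × 33.7 × 0.012 / 2.74² = 0.8088 / 7.508 ≈ 0.108 mm.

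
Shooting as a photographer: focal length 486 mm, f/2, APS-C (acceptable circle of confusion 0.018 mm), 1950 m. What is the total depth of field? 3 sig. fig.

1270 m

Hyperfocal distance H = f²/(N·c) + f = 486²/(2 × 0.018) + 486 = 236196/0.036 + 486 ≈ 6561486.0 mm ≈ 6561 m.
Near limit Dn = s·(H − f)/(H + s − 2f) = 1950000 × (6561486.0 − 486) / (6561486.0 + 1950000 − 2 × 486) = 1950000 × 6561000.0 / 8510514.0 ≈ 1503311 mm.
Far limit Df = s·(H − f)/(H − s) = 1950000 × (6561486.0 − 486) / (6561486.0 − 1950000) = 1950000 × 6561000.0 / 4611486.0 ≈ 2774366 mm.
Depth of field = Df − Dn = 2774366 − 1503311 ≈ 1271055 mm ≈ 1270 m.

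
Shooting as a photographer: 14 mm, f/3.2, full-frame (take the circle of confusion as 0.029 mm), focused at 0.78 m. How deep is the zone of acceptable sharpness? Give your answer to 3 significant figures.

Hyperfocal distance H = f²/(N·c) + f = 14²/(3.2 × 0.029) + 14 = 196/0.0928 + 14 ≈ 2126.1 mm ≈ 2.126 m.
Near limit Dn = s·(H − f)/(H + s − 2f) = 780 × (2126.1 − 14) / (2126.1 + 780 − 2 × 14) = 780 × 2112.1 / 2878.1 ≈ 572.40 mm.
Far limit Df = s·(H − f)/(H − s) = 780 × (2126.1 − 14) / (2126.1 − 780) = 780 × 2112.1 / 1346.1 ≈ 1223.87 mm.
Depth of field = Df − Dn = 1223.87 − 572.40 ≈ 651.47 mm ≈ 0.651 m.

0.651 m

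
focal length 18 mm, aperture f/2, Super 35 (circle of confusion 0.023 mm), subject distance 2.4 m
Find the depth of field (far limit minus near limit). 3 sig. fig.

Hyperfocal distance H = f²/(N·c) + f = 18²/(2 × 0.023) + 18 = 324/0.046 + 18 ≈ 7061.5 mm ≈ 7.061 m.
Near limit Dn = s·(H − f)/(H + s − 2f) = 2400 × (7061.5 − 18) / (7061.5 + 2400 − 2 × 18) = 2400 × 7043.5 / 9425.5 ≈ 1793.5 mm.
Far limit Df = s·(H − f)/(H − s) = 2400 × (7061.5 − 18) / (7061.5 − 2400) = 2400 × 7043.5 / 4661.5 ≈ 3626.4 mm.
Depth of field = Df − Dn = 3626.4 − 1793.5 ≈ 1832.9 mm ≈ 1.83 m.

1.83 m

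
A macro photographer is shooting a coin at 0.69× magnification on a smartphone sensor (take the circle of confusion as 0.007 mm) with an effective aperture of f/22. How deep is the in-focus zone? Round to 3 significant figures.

0.647 mm

At magnification m, DoF ≈ 2·N_eff·c/m² = 2 × 22 × 0.007 / 0.69² = 0.308 / 0.4761 ≈ 0.647 mm.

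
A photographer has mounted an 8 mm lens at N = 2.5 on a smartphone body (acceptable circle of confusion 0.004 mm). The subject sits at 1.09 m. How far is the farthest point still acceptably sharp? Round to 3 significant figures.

1.31 m

Hyperfocal distance H = f²/(N·c) + f = 8²/(2.5 × 0.004) + 8 = 64/0.01 + 8 ≈ 6408.0 mm ≈ 6.408 m.
Far limit Df = s·(H − f)/(H − s) = 1090 × (6408.0 − 8) / (6408.0 − 1090) = 1090 × 6400.0 / 5318.0 ≈ 1311.8 mm ≈ 1.31 m.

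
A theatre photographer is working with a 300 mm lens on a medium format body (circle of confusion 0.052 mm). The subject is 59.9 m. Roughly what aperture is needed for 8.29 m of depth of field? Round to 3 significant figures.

f/2.00

Write h = H − f = f²/(N·c). The thin-lens limits are Dn = s·h/(h + (s−f)) and Df = s·h/(h − (s−f)), so DoF = Df − Dn = 2·s·(s−f)·h / (h² − (s−f)²).
That is a quadratic in h: DoF·h² − 2·s·(s−f)·h − DoF·(s−f)² = 0 ⇒ h = (s−f)·(s + √(s² + DoF²)) / DoF = 59600 × (59900 + √(59900² + 8290²)) / 8290 = 59600 × (59900 + 60470.9) / 8290 ≈ 865393 mm.
Then N = f²/(c·h) = 300² / (0.052 × 865393) = 90000 / 45000 ≈ 2.00.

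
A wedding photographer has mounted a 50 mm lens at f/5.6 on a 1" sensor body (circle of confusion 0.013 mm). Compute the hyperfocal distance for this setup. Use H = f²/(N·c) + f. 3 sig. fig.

Hyperfocal distance H = f²/(N·c) + f = 50²/(5.6 × 0.013) + 50 = 2500/0.0728 + 50 ≈ 34390.7 mm ≈ 34.4 m.

34.4 m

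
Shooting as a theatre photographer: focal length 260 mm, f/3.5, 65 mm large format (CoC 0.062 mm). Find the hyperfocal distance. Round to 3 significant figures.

312 m

Hyperfocal distance H = f²/(N·c) + f = 260²/(3.5 × 0.062) + 260 = 67600/0.217 + 260 ≈ 311780.7 mm ≈ 312 m.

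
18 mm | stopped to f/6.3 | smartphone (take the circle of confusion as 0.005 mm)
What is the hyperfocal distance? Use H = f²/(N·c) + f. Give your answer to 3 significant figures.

Hyperfocal distance H = f²/(N·c) + f = 18²/(6.3 × 0.005) + 18 = 324/0.0315 + 18 ≈ 10303.7 mm ≈ 10.3 m.

10.3 m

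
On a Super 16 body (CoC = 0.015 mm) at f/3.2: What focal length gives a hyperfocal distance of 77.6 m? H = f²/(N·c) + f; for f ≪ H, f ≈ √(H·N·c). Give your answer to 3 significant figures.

61.0 mm

From H = f²/(N·c) + f, with f ≪ H: f ≈ √(H·N·c) = √(77600 × 3.2 × 0.015) = √3724.8 ≈ 61.03 mm.
The +f correction barely moves this — solving exactly, f² + N·c·f − N·c·H = 0 ⇒ f = (−N·c + √((N·c)² + 4·N·c·H))/2 = (−0.048 + √14899)/2 ≈ 61.007 mm, so f ≈ 61.0 mm.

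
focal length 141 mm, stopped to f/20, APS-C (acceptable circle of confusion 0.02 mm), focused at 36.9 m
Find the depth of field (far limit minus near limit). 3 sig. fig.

120 m

Hyperfocal distance H = f²/(N·c) + f = 141²/(20 × 0.02) + 141 = 19881/0.4 + 141 ≈ 49843.5 mm ≈ 49.84 m.
Near limit Dn = s·(H − f)/(H + s − 2f) = 36900 × (49843.5 − 141) / (49843.5 + 36900 − 2 × 141) = 36900 × 49702.5 / 86461.5 ≈ 21212 mm.
Far limit Df = s·(H − f)/(H − s) = 36900 × (49843.5 − 141) / (49843.5 − 36900) = 36900 × 49702.5 / 12943.5 ≈ 141694 mm.
Depth of field = Df − Dn = 141694 − 21212 ≈ 120482 mm ≈ 120 m.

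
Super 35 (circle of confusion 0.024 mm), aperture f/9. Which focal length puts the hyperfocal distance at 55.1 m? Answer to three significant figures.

From H = f²/(N·c) + f, with f ≪ H: f ≈ √(H·N·c) = √(55100 × 9 × 0.024) = √11902 ≈ 109.1 mm.
The +f correction barely moves this — solving exactly, f² + N·c·f − N·c·H = 0 ⇒ f = (−N·c + √((N·c)² + 4·N·c·H))/2 = (−0.216 + √47606)/2 ≈ 108.99 mm, so f ≈ 109 mm.

109 mm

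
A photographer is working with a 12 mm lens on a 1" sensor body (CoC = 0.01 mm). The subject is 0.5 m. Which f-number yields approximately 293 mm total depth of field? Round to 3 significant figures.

Write h = H − f = f²/(N·c). The thin-lens limits are Dn = s·h/(h + (s−f)) and Df = s·h/(h − (s−f)), so DoF = Df − Dn = 2·s·(s−f)·h / (h² − (s−f)²).
That is a quadratic in h: DoF·h² − 2·s·(s−f)·h − DoF·(s−f)² = 0 ⇒ h = (s−f)·(s + √(s² + DoF²)) / DoF = 488 × (500 + √(500² + 293²)) / 293 = 488 × (500 + 579.525) / 293 ≈ 1798.0 mm.
Then N = f²/(c·h) = 12² / (0.01 × 1798.0) = 144 / 17.980 ≈ 8.01.

f/8.01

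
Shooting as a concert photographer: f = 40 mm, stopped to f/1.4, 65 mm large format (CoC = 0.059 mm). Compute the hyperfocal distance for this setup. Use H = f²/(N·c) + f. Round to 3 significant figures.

19.4 m

Hyperfocal distance H = f²/(N·c) + f = 40²/(1.4 × 0.059) + 40 = 1600/0.0826 + 40 ≈ 19410.5 mm ≈ 19.4 m.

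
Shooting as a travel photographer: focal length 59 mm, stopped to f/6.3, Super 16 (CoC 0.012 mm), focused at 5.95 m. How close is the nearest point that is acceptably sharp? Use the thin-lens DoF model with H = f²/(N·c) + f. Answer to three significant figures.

5.28 m

Hyperfocal distance H = f²/(N·c) + f = 59²/(6.3 × 0.012) + 59 = 3481/0.0756 + 59 ≈ 46104.0 mm ≈ 46.10 m.
Near limit Dn = s·(H − f)/(H + s − 2f) = 5950 × (46104.0 − 59) / (46104.0 + 5950 − 2 × 59) = 5950 × 46045.0 / 51936.0 ≈ 5275.1 mm ≈ 5.28 m.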